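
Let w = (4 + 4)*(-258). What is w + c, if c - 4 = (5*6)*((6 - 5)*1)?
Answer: -2030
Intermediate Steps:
w = -2064 (w = 8*(-258) = -2064)
c = 34 (c = 4 + (5*6)*((6 - 5)*1) = 4 + 30*(1*1) = 4 + 30*1 = 4 + 30 = 34)
w + c = -2064 + 34 = -2030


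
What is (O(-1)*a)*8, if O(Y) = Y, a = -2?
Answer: 16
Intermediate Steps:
(O(-1)*a)*8 = -1*(-2)*8 = 2*8 = 16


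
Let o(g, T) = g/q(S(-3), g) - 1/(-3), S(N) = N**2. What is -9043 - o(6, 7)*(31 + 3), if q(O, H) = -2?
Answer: -26857/3 ≈ -8952.3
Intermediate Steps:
o(g, T) = 1/3 - g/2 (o(g, T) = g/(-2) - 1/(-3) = g*(-1/2) - 1*(-1/3) = -g/2 + 1/3 = 1/3 - g/2)
-9043 - o(6, 7)*(31 + 3) = -9043 - (1/3 - 1/2*6)*(31 + 3) = -9043 - (1/3 - 3)*34 = -9043 - (-8)*34/3 = -9043 - 1*(-272/3) = -9043 + 272/3 = -26857/3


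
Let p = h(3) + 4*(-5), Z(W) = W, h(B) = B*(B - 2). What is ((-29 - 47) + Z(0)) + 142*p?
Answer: -2490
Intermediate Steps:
h(B) = B*(-2 + B)
p = -17 (p = 3*(-2 + 3) + 4*(-5) = 3*1 - 20 = 3 - 20 = -17)
((-29 - 47) + Z(0)) + 142*p = ((-29 - 47) + 0) + 142*(-17) = (-76 + 0) - 2414 = -76 - 2414 = -2490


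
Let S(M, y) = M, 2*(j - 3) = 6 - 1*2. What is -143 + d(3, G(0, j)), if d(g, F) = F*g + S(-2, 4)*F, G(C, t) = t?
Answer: -138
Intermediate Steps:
j = 5 (j = 3 + (6 - 1*2)/2 = 3 + (6 - 2)/2 = 3 + (½)*4 = 3 + 2 = 5)
d(g, F) = -2*F + F*g (d(g, F) = F*g - 2*F = -2*F + F*g)
-143 + d(3, G(0, j)) = -143 + 5*(-2 + 3) = -143 + 5*1 = -143 + 5 = -138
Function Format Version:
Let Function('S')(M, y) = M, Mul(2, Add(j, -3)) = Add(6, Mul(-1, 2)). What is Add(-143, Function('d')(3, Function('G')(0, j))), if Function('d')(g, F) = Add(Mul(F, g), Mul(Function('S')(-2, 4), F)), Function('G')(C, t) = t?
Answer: -138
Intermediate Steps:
j = 5 (j = Add(3, Mul(Rational(1, 2), Add(6, Mul(-1, 2)))) = Add(3, Mul(Rational(1, 2), Add(6, -2))) = Add(3, Mul(Rational(1, 2), 4)) = Add(3, 2) = 5)
Function('d')(g, F) = Add(Mul(-2, F), Mul(F, g)) (Function('d')(g, F) = Add(Mul(F, g), Mul(-2, F)) = Add(Mul(-2, F), Mul(F, g)))
Add(-143, Function('d')(3, Function('G')(0, j))) = Add(-143, Mul(5, Add(-2, 3))) = Add(-143, Mul(5, 1)) = Add(-143, 5) = -138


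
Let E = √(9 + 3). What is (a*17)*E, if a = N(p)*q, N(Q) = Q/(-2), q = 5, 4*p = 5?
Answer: -425*√3/4 ≈ -184.03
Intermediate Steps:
p = 5/4 (p = (¼)*5 = 5/4 ≈ 1.2500)
E = 2*√3 (E = √12 = 2*√3 ≈ 3.4641)
N(Q) = -Q/2 (N(Q) = Q*(-½) = -Q/2)
a = -25/8 (a = -½*5/4*5 = -5/8*5 = -25/8 ≈ -3.1250)
(a*17)*E = (-25/8*17)*(2*√3) = -425*√3/4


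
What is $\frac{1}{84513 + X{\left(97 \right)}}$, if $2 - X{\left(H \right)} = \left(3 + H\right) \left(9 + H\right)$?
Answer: $\frac{1}{73915} \approx 1.3529 \cdot 10^{-5}$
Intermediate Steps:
$X{\left(H \right)} = 2 - \left(3 + H\right) \left(9 + H\right)$
$\frac{1}{84513 + X{\left(97 \right)}} = \frac{1}{84513 - 10598} = \frac{1}{73915}$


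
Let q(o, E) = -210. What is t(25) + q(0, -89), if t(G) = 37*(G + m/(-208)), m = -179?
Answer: 155343/208 ≈ 746.84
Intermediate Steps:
t(G) = 6623/208 + 37*G (t(G) = 37*(G - 179/(-208)) = 37*(G - 179*(-1/208)) = 37*(G + 179/208) = 37*(179/208 + G) = 6623/208 + 37*G)
t(25) + q(0, -89) = (6623/208 + 37*25) - 210 = (6623/208 + 925) - 210 = 199023/208 - 210 = 155343/208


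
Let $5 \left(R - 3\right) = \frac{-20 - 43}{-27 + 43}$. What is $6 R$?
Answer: $\frac{531}{40} \approx 13.275$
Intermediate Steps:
$R = \frac{177}{80}$ ($R = 3 + \frac{\left(-20 - 43\right) \frac{1}{-27 + 43}}{5} = 3 + \frac{\left(-63\right) \frac{1}{16}}{5} = 3 + \frac{1}{5} \left(- \frac{63}{16}\right) = 3 - \frac{63}{80} = \frac{177}{80} \approx 2.2125$)
$6 R = 6 \cdot \frac{177}{80} = \frac{531}{40}$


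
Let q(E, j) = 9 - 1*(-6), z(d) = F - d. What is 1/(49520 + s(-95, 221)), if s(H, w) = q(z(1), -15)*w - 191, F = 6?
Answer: 1/52644 ≈ 1.8996e-5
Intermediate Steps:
z(d) = 6 - d
q(E, j) = 15 (q(E, j) = 9 + 6 = 15)
s(H, w) = -191 + 15*w (s(H, w) = 15*w - 191 = -191 + 15*w)
1/(49520 + s(-95, 221)) = 1/(49520 + (-191 + 15*221)) = 1/(49520 + (-191 + 3315)) = 1/(49520 + 3124) = 1/52644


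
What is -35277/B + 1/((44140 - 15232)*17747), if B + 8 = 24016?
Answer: -4524542255611/3079207716552 ≈ -1.4694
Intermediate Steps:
B = 24008 (B = -8 + 24016 = 24008)
-35277/B + 1/((44140 - 15232)*17747) = -35277/24008 + 1/((44140 - 15232)*17747) = -35277*1/24008 + (1/17747)/28908 = -35277/24008 + (1/28908)*(1/17747) = -35277/24008 + 1/513030276 = -4524542255611/3079207716552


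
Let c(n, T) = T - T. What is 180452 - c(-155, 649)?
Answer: 180452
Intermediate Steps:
c(n, T) = 0
180452 - c(-155, 649) = 180452 - 1*0 = 180452 + 0 = 180452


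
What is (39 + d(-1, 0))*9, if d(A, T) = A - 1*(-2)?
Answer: 360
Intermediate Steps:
d(A, T) = 2 + A (d(A, T) = A + 2 = 2 + A)
(39 + d(-1, 0))*9 = (39 + (2 - 1))*9 = (39 + 1)*9 = 40*9 = 360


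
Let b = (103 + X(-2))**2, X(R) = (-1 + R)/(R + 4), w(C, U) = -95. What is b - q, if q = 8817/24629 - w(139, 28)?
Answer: 1005542173/98516 ≈ 10207.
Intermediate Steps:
X(R) = (-1 + R)/(4 + R)
b = 41209/4 (b = (103 + (-1 - 2)/(4 - 2))**2 = (103 - 3/2)**2 = (203/2)**2 = 41209/4 ≈ 10302.)
q = 2348572/24629 (q = 8817/24629 - 1*(-95) = 8817*(1/24629) + 95 = 8817/24629 + 95 = 2348572/24629 ≈ 95.358)
b - q = 41209/4 - 1*2348572/24629 = 41209/4 - 2348572/24629 = 1005542173/98516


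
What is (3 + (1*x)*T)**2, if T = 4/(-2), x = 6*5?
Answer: 3249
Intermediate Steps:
x = 30
T = -2 (T = 4*(-1/2) = -2)
(3 + (1*x)*T)**2 = (3 + (1*30)*(-2))**2 = (3 + 30*(-2))**2 = (3 - 60)**2 = (-57)**2 = 3249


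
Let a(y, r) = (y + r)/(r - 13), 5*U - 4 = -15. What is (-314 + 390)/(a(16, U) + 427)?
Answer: 5776/32383 ≈ 0.17837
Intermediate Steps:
U = -11/5 (U = ⅘ + (⅕)*(-15) = ⅘ - 3 = -11/5 ≈ -2.2000)
a(y, r) = (r + y)/(-13 + r)
(-314 + 390)/(a(16, U) + 427) = (-314 + 390)/((-11/5 + 16)/(-13 - 11/5) + 427) = 76/((69/5)/(-76/5) + 427) = 76/(-5/76*69/5 + 427) = 76/(-69/76 + 427) = 76/(32383/76) = 76*(76/32383) = 5776/32383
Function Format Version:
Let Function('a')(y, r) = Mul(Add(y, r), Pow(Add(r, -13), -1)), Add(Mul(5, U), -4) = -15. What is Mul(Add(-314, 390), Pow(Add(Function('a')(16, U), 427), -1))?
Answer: Rational(5776, 32383) ≈ 0.17837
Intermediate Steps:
U = Rational(-11, 5) (U = Add(Rational(4, 5), Mul(Rational(1, 5), -15)) = Add(Rational(4, 5), -3) = Rational(-11, 5) ≈ -2.2000)
Function('a')(y, r) = Mul(Pow(Add(-13, r), -1), Add(r, y)) (Function('a')(y, r) = Mul(Add(r, y), Pow(Add(-13, r), -1)) = Mul(Pow(Add(-13, r), -1), Add(r, y)))
Mul(Add(-314, 390), Pow(Add(Function('a')(16, U), 427), -1)) = Mul(Add(-314, 390), Pow(Add(Mul(Pow(Add(-13, Rational(-11, 5)), -1), Add(Rational(-11, 5), 16)), 427), -1)) = Mul(76, Pow(Add(Mul(Pow(Rational(-76, 5), -1), Rational(69, 5)), 427), -1)) = Mul(76, Pow(Add(Mul(Rational(-5, 76), Rational(69, 5)), 427), -1)) = Mul(76, Pow(Add(Rational(-69, 76), 427), -1)) = Mul(76, Pow(Rational(32383, 76), -1)) = Mul(76, Rational(76, 32383)) = Rational(5776, 32383)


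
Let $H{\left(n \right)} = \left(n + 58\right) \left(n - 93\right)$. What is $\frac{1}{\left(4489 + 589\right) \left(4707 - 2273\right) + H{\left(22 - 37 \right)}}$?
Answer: $\frac{1}{12355208} \approx 8.0938 \cdot 10^{-8}$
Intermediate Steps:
$H{\left(n \right)} = \left(-93 + n\right) \left(58 + n\right)$ ($H{\left(n \right)} = \left(58 + n\right) \left(-93 + n\right) = \left(-93 + n\right) \left(58 + n\right)$)
$\frac{1}{\left(4489 + 589\right) \left(4707 - 2273\right) + H{\left(22 - 37 \right)}} = \frac{1}{\left(4489 + 589\right) \left(4707 - 2273\right) - \left(5394 - \left(22 - 37\right)^{2} + 35 \left(22 - 37\right)\right)} = \frac{1}{5078 \cdot 2434 - \left(5394 - \left(22 - 37\right)^{2} + 35 \left(22 - 37\right)\right)} = \frac{1}{12359852 - \left(4869 - 225\right)} = \frac{1}{12359852 + \left(-5394 + 225 + 525\right)} = \frac{1}{12359852 - 4644} = \frac{1}{12355208}$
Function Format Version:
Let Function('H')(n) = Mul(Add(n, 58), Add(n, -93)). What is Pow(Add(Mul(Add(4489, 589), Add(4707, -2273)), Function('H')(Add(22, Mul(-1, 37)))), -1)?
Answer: Rational(1, 12355208) ≈ 8.0938e-8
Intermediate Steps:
Function('H')(n) = Mul(Add(-93, n), Add(58, n)) (Function('H')(n) = Mul(Add(58, n), Add(-93, n)) = Mul(Add(-93, n), Add(58, n)))
Pow(Add(Mul(Add(4489, 589), Add(4707, -2273)), Function('H')(Add(22, Mul(-1, 37)))), -1) = Pow(Add(Mul(Add(4489, 589), Add(4707, -2273)), Add(-5394, Pow(Add(22, Mul(-1, 37)), 2), Mul(-35, Add(22, Mul(-1, 37))))), -1) = Pow(Add(Mul(5078, 2434), Add(-5394, Pow(Add(22, -37), 2), Mul(-35, Add(22, -37)))), -1) = Pow(Add(12359852, Add(-5394, Pow(-15, 2), Mul(-35, -15))), -1) = Pow(Add(12359852, Add(-5394, 225, 525)), -1) = Pow(Add(12359852, -4644), -1) = Pow(12355208, -1) = Rational(1, 12355208)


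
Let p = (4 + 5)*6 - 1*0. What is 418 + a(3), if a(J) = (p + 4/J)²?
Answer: 31318/9 ≈ 3479.8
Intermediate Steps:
p = 54 (p = 9*6 + 0 = 54 + 0 = 54)
a(J) = (54 + 4/J)²
418 + a(3) = 418 + 4*(2 + 27*3)²/3² = 418 + 4*(⅑)*(2 + 81)² = 418 + 4*(⅑)*83² = 418 + 4*(⅑)*6889 = 418 + 27556/9 = 31318/9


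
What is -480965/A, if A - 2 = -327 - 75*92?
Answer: 96193/1445 ≈ 66.570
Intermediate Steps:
A = -7225 (A = 2 + (-327 - 75*92) = 2 + (-327 - 6900) = 2 - 7227 = -7225)
-480965/A = -480965/(-7225) = -480965*(-1/7225) = 96193/1445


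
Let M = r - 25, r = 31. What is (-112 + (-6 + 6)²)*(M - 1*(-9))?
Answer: -1680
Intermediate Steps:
M = 6 (M = 31 - 25 = 6)
(-112 + (-6 + 6)²)*(M - 1*(-9)) = (-112 + (-6 + 6)²)*(6 - 1*(-9)) = (-112 + 0²)*(6 + 9) = (-112 + 0)*15 = -112*15 = -1680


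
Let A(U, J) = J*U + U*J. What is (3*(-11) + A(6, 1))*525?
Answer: -11025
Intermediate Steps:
A(U, J) = 2*J*U (A(U, J) = J*U + J*U = 2*J*U)
(3*(-11) + A(6, 1))*525 = (3*(-11) + 2*1*6)*525 = (-33 + 12)*525 = -21*525 = -11025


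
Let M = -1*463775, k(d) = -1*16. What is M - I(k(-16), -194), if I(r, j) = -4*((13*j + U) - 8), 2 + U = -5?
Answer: -473923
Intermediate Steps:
U = -7 (U = -2 - 5 = -7)
k(d) = -16
M = -463775
I(r, j) = 60 - 52*j (I(r, j) = -4*((13*j - 7) - 8) = -4*((-7 + 13*j) - 8) = -4*(-15 + 13*j) = 60 - 52*j)
M - I(k(-16), -194) = -463775 - (60 - 52*(-194)) = -463775 - (60 + 10088) = -463775 - 1*10148 = -463775 - 10148 = -473923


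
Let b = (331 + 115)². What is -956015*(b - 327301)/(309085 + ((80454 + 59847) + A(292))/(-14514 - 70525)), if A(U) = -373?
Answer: 10437515572320225/26284139387 ≈ 3.9710e+5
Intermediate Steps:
b = 198916 (b = 446² = 198916)
-956015*(b - 327301)/(309085 + ((80454 + 59847) + A(292))/(-14514 - 70525)) = -956015*(198916 - 327301)/(309085 + ((80454 + 59847) - 373)/(-14514 - 70525)) = -956015*(-128385/(309085 + (140301 - 373)/(-85039))) = -956015*(-128385/(309085 + 139928*(-1/85039))) = -956015*(-128385/(309085 - 139928/85039)) = -956015/((26284139387/85039)*(-1/128385)) = -956015/(-26284139387/10917732015) = -956015*(-10917732015/26284139387) = 10437515572320225/26284139387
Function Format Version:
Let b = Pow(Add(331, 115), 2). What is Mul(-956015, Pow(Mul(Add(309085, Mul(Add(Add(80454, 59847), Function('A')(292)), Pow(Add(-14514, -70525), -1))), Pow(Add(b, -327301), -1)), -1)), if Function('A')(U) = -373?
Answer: Rational(10437515572320225, 26284139387) ≈ 3.9710e+5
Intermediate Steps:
b = 198916 (b = Pow(446, 2) = 198916)
Mul(-956015, Pow(Mul(Add(309085, Mul(Add(Add(80454, 59847), Function('A')(292)), Pow(Add(-14514, -70525), -1))), Pow(Add(b, -327301), -1)), -1)) = Mul(-956015, Pow(Mul(Add(309085, Mul(Add(Add(80454, 59847), -373), Pow(Add(-14514, -70525), -1))), Pow(Add(198916, -327301), -1)), -1)) = Mul(-956015, Pow(Mul(Add(309085, Mul(Add(140301, -373), Pow(-85039, -1))), Pow(-128385, -1)), -1)) = Mul(-956015, Pow(Mul(Add(309085, Mul(139928, Rational(-1, 85039))), Rational(-1, 128385)), -1)) = Mul(-956015, Pow(Mul(Add(309085, Rational(-139928, 85039)), Rational(-1, 128385)), -1)) = Mul(-956015, Pow(Mul(Rational(26284139387, 85039), Rational(-1, 128385)), -1)) = Mul(-956015, Pow(Rational(-26284139387, 10917732015), -1)) = Mul(-956015, Rational(-10917732015, 26284139387)) = Rational(10437515572320225, 26284139387)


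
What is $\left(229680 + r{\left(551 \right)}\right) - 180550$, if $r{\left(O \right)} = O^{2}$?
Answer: $352731$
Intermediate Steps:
$\left(229680 + r{\left(551 \right)}\right) - 180550 = \left(229680 + 551^{2}\right) - 180550 = \left(229680 + 303601\right) - 180550 = 533281 - 180550 = 352731$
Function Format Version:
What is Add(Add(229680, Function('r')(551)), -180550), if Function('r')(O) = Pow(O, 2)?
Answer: 352731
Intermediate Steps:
Add(Add(229680, Function('r')(551)), -180550) = Add(Add(229680, Pow(551, 2)), -180550) = Add(Add(229680, 303601), -180550) = Add(533281, -180550) = 352731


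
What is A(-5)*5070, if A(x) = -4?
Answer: -20280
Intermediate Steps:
A(-5)*5070 = -4*5070 = -20280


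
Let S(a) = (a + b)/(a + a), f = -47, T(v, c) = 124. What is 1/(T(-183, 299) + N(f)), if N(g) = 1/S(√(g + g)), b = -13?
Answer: 4100/511361 + 13*I*√94/2045444 ≈ 0.0080178 + 6.162e-5*I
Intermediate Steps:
S(a) = (-13 + a)/(2*a) (S(a) = (a - 13)/(a + a) = (-13 + a)/((2*a)) = (-13 + a)*(1/(2*a)) = (-13 + a)/(2*a))
N(g) = 2*√2*√g/(-13 + √2*√g) (N(g) = 1/((-13 + √(g + g))/(2*(√(g + g)))) = 1/((-13 + √(2*g))/(2*(√(2*g)))) = 1/((-13 + √2*√g)/(2*((√2*√g)))) = 1/((√2/(2*√g))*(-13 + √2*√g)/2) = 1/(√2*(-13 + √2*√g)/(4*√g)) = 2*√2*√g/(-13 + √2*√g))
1/(T(-183, 299) + N(f)) = 1/(124 + 2*√2*√(-47)/(-13 + √2*√(-47))) = 1/(124 + 2*√2*(I*√47)/(-13 + √2*(I*√47))) = 1/(124 + 2*√2*(I*√47)/(-13 + I*√94)) = 1/(124 + 2*I*√94/(-13 + I*√94))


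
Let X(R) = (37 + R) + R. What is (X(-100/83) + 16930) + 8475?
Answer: 2111486/83 ≈ 25440.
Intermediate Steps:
X(R) = 37 + 2*R
(X(-100/83) + 16930) + 8475 = ((37 + 2*(-100/83)) + 16930) + 8475 = ((37 - 200/83) + 16930) + 8475 = (2871/83 + 16930) + 8475 = 1408061/83 + 8475 = 2111486/83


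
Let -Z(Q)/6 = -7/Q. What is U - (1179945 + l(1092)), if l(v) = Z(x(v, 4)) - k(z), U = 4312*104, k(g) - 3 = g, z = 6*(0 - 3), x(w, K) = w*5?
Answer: -95096561/130 ≈ -7.3151e+5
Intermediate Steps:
x(w, K) = 5*w
z = -18 (z = 6*(-3) = -18)
k(g) = 3 + g
Z(Q) = 42/Q (Z(Q) = -(-42)/Q = 42/Q)
U = 448448
l(v) = 15 + 42/(5*v) (l(v) = 42/((5*v)) - (3 - 18) = 42*(1/(5*v)) - 1*(-15) = 42/(5*v) + 15 = 15 + 42/(5*v))
U - (1179945 + l(1092)) = 448448 - (1179945 + (15 + (42/5)/1092)) = 448448 - (1179945 + (15 + (42/5)*(1/1092))) = 448448 - (1179945 + (15 + 1/130)) = 448448 - (1179945 + 1951/130) = 448448 - 1*153394801/130 = 448448 - 153394801/130 = -95096561/130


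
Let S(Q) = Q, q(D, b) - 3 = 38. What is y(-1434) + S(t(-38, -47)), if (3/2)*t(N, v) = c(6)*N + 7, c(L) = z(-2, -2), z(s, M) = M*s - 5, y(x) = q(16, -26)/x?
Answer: 42979/1434 ≈ 29.971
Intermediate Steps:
q(D, b) = 41 (q(D, b) = 3 + 38 = 41)
y(x) = 41/x
z(s, M) = -5 + M*s
c(L) = -1 (c(L) = -5 - 2*(-2) = -5 + 4 = -1)
t(N, v) = 14/3 - 2*N/3 (t(N, v) = 2*(-N + 7)/3 = 2*(7 - N)/3 = 14/3 - 2*N/3)
y(-1434) + S(t(-38, -47)) = 41/(-1434) + (14/3 - ⅔*(-38)) = 41*(-1/1434) + (14/3 + 76/3) = -41/1434 + 30 = 42979/1434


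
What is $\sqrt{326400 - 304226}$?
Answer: $\sqrt{22174} \approx 148.91$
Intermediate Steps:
$\sqrt{326400 - 304226} = \sqrt{22174}$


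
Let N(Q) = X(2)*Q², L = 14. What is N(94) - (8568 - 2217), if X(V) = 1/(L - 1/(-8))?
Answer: -646975/113 ≈ -5725.4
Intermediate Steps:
X(V) = 8/113 (X(V) = 1/(14 - 1/(-8)) = 1/(14 - 1*(-⅛)) = 1/(14 + ⅛) = 1/(113/8) = 8/113)
N(Q) = 8*Q²/113
N(94) - (8568 - 2217) = (8/113)*94² - (8568 - 2217) = (8/113)*8836 - 1*6351 = 70688/113 - 6351 = -646975/113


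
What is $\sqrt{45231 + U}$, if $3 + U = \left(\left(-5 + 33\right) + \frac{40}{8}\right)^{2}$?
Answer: $\sqrt{46317} \approx 215.21$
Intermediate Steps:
$U = 1086$ ($U = -3 + \left(\left(-5 + 33\right) + \frac{40}{8}\right)^{2} = -3 + \left(28 + 40 \cdot \frac{1}{8}\right)^{2} = -3 + \left(28 + 5\right)^{2} = -3 + 33^{2} = -3 + 1089 = 1086$)
$\sqrt{45231 + U} = \sqrt{45231 + 1086} = \sqrt{46317}$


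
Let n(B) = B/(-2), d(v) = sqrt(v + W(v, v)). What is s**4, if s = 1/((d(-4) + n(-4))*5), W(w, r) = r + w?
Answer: I/(80000*(sqrt(3) - I)) ≈ -3.125e-6 + 5.4127e-6*I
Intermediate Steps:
d(v) = sqrt(3)*sqrt(v) (d(v) = sqrt(v + (v + v)) = sqrt(v + 2*v) = sqrt(3*v) = sqrt(3)*sqrt(v))
n(B) = -B/2 (n(B) = B*(-1/2) = -B/2)
s = 1/(5*(2 + 2*I*sqrt(3))) (s = 1/((sqrt(3)*sqrt(-4) - 1/2*(-4))*5) = (1/5)/(sqrt(3)*(2*I) + 2) = (1/5)/(2*I*sqrt(3) + 2) = (1/5)/(2 + 2*I*sqrt(3)) = 1/(5*(2 + 2*I*sqrt(3))) ≈ 0.025 - 0.043301*I)
s**4 = (1/40 - I*sqrt(3)/40)**4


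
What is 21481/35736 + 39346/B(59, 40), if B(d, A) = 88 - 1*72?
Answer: 21975193/8934 ≈ 2459.7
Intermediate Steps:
B(d, A) = 16 (B(d, A) = 88 - 72 = 16)
21481/35736 + 39346/B(59, 40) = 21481/35736 + 39346/16 = 21481*(1/35736) + 39346*(1/16) = 21481/35736 + 19673/8 = 21975193/8934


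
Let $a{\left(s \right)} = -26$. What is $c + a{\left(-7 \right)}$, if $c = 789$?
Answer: $763$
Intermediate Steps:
$c + a{\left(-7 \right)} = 789 - 26 = 763$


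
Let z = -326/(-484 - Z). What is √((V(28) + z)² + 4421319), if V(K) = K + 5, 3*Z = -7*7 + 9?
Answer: √2204310378453/706 ≈ 2103.0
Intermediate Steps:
Z = -40/3 (Z = (-7*7 + 9)/3 = (-49 + 9)/3 = (⅓)*(-40) = -40/3 ≈ -13.333)
V(K) = 5 + K
z = 489/706 (z = -326/(-484 - 1*(-40/3)) = -326/(-484 + 40/3) = -326/(-1412/3) = -326*(-3/1412) = 489/706 ≈ 0.69263)
√((V(28) + z)² + 4421319) = √(((5 + 28) + 489/706)² + 4421319) = √((33 + 489/706)² + 4421319) = √((23787/706)² + 4421319) = √(565821369/498436 + 4421319) = √(2204310378453/498436) = √2204310378453/706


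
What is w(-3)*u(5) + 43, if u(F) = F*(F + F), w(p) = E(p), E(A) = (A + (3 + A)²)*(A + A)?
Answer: 943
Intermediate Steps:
E(A) = 2*A*(A + (3 + A)²) (E(A) = (A + (3 + A)²)*(2*A) = 2*A*(A + (3 + A)²))
w(p) = 2*p*(p + (3 + p)²)
u(F) = 2*F² (u(F) = F*(2*F) = 2*F²)
w(-3)*u(5) + 43 = (2*(-3)*(-3 + (3 - 3)²))*(2*5²) + 43 = (2*(-3)*(-3 + 0²))*(2*25) + 43 = (2*(-3)*(-3 + 0))*50 + 43 = (2*(-3)*(-3))*50 + 43 = 18*50 + 43 = 900 + 43 = 943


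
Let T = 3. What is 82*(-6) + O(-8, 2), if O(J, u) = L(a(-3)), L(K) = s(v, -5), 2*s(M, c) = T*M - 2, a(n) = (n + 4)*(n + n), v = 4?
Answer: -487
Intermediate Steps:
a(n) = 2*n*(4 + n) (a(n) = (4 + n)*(2*n) = 2*n*(4 + n))
s(M, c) = -1 + 3*M/2 (s(M, c) = (3*M - 2)/2 = (-2 + 3*M)/2 = -1 + 3*M/2)
L(K) = 5 (L(K) = -1 + (3/2)*4 = -1 + 6 = 5)
O(J, u) = 5
82*(-6) + O(-8, 2) = 82*(-6) + 5 = -492 + 5 = -487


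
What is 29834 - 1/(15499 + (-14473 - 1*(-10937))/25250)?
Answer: 5837711461613/195673107 ≈ 29834.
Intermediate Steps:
29834 - 1/(15499 + (-14473 - 1*(-10937))/25250) = 29834 - 1/(15499 + (-14473 + 10937)*(1/25250)) = 29834 - 1/(15499 - 3536*1/25250) = 29834 - 1/(15499 - 1768/12625) = 29834 - 1/195673107/12625 = 29834 - 1*12625/195673107 = 29834 - 12625/195673107 = 5837711461613/195673107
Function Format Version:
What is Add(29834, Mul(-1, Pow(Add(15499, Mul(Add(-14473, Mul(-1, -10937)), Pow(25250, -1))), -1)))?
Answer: Rational(5837711461613, 195673107) ≈ 29834.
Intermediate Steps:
Add(29834, Mul(-1, Pow(Add(15499, Mul(Add(-14473, Mul(-1, -10937)), Pow(25250, -1))), -1))) = Add(29834, Mul(-1, Pow(Add(15499, Mul(Add(-14473, 10937), Rational(1, 25250))), -1))) = Add(29834, Mul(-1, Pow(Add(15499, Mul(-3536, Rational(1, 25250))), -1))) = Add(29834, Mul(-1, Pow(Add(15499, Rational(-1768, 12625)), -1))) = Add(29834, Mul(-1, Pow(Rational(195673107, 12625), -1))) = Add(29834, Mul(-1, Rational(12625, 195673107))) = Add(29834, Rational(-12625, 195673107)) = Rational(5837711461613, 195673107)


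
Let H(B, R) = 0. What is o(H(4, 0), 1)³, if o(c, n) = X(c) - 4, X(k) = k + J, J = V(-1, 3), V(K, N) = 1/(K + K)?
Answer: -729/8 ≈ -91.125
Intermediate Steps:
V(K, N) = 1/(2*K)
J = -½ (J = (½)/(-1) = (½)*(-1) = -½ ≈ -0.50000)
X(k) = -½ + k (X(k) = k - ½ = -½ + k)
o(c, n) = -9/2 + c (o(c, n) = (-½ + c) - 4 = -9/2 + c)
o(H(4, 0), 1)³ = (-9/2 + 0)³ = (-9/2)³ = -729/8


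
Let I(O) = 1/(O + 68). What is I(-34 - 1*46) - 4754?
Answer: -57049/12 ≈ -4754.1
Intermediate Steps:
I(O) = 1/(68 + O)
I(-34 - 1*46) - 4754 = 1/(68 + (-34 - 1*46)) - 4754 = 1/(68 + (-34 - 46)) - 4754 = 1/(68 - 80) - 4754 = 1/(-12) - 4754 = -1/12 - 4754 = -57049/12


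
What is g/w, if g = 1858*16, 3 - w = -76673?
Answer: 7432/19169 ≈ 0.38771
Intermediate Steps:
w = 76676 (w = 3 - 1*(-76673) = 3 + 76673 = 76676)
g = 29728
g/w = 29728/76676 = 29728*(1/76676) = 7432/19169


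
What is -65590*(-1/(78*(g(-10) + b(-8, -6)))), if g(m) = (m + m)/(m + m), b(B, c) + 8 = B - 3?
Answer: -32795/702 ≈ -46.717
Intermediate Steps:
b(B, c) = -11 + B (b(B, c) = -8 + (B - 3) = -8 + (-3 + B) = -11 + B)
g(m) = 1 (g(m) = (2*m)/((2*m)) = (2*m)*(1/(2*m)) = 1)
-65590*(-1/(78*(g(-10) + b(-8, -6)))) = -65590*(-1/(78*(1 + (-11 - 8)))) = -65590*(-1/(78*(1 - 19))) = -65590/((-78*(-18))) = -65590/1404 = -65590*1/1404 = -32795/702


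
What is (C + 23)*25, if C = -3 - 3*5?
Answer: 125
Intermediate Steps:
C = -18 (C = -3 - 15 = -18)
(C + 23)*25 = (-18 + 23)*25 = 5*25 = 125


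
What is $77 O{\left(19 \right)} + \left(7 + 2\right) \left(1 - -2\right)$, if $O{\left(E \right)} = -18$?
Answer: $-1359$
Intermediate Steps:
$77 O{\left(19 \right)} + \left(7 + 2\right) \left(1 - -2\right) = 77 \left(-18\right) + \left(7 + 2\right) \left(1 - -2\right) = -1386 + 9 \left(1 + 2\right) = -1386 + 9 \cdot 3 = -1386 + 27 = -1359$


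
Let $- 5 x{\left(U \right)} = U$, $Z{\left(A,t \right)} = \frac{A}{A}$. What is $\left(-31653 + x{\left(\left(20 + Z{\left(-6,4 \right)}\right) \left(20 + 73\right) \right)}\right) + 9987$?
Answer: $- \frac{110283}{5} \approx -22057.0$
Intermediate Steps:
$Z{\left(A,t \right)} = 1$
$x{\left(U \right)} = - \frac{U}{5}$
$\left(-31653 + x{\left(\left(20 + Z{\left(-6,4 \right)}\right) \left(20 + 73\right) \right)}\right) + 9987 = \left(-31653 - \frac{\left(20 + 1\right) \left(20 + 73\right)}{5}\right) + 9987 = \left(-31653 - \frac{21 \cdot 93}{5}\right) + 9987 = \left(-31653 - \frac{1953}{5}\right) + 9987 = - \frac{160218}{5} + 9987 = - \frac{110283}{5}$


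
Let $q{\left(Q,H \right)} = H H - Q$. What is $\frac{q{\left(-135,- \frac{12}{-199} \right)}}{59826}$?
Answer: $\frac{1782093}{789723142} \approx 0.0022566$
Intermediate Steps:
$q{\left(Q,H \right)} = H^{2} - Q$
$\frac{q{\left(-135,- \frac{12}{-199} \right)}}{59826} = \frac{\left(- \frac{12}{-199}\right)^{2} - -135}{59826} = \left(\left(\left(-12\right) \left(- \frac{1}{199}\right)\right)^{2} + 135\right) \frac{1}{59826} = \left(\left(\frac{12}{199}\right)^{2} + 135\right) \frac{1}{59826} = \left(\frac{144}{39601} + 135\right) \frac{1}{59826} = \frac{5346279}{39601} \cdot \frac{1}{59826} = \frac{1782093}{789723142}$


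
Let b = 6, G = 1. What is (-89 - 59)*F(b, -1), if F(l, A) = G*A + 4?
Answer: -444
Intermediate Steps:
F(l, A) = 4 + A (F(l, A) = 1*A + 4 = A + 4 = 4 + A)
(-89 - 59)*F(b, -1) = (-89 - 59)*(4 - 1) = -148*3 = -444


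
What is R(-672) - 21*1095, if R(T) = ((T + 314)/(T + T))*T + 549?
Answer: -22625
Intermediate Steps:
R(T) = 706 + T/2 (R(T) = ((314 + T)/((2*T)))*T + 549 = ((314 + T)*(1/(2*T)))*T + 549 = ((314 + T)/(2*T))*T + 549 = (157 + T/2) + 549 = 706 + T/2)
R(-672) - 21*1095 = (706 + (½)*(-672)) - 21*1095 = (706 - 336) - 22995 = 370 - 22995 = -22625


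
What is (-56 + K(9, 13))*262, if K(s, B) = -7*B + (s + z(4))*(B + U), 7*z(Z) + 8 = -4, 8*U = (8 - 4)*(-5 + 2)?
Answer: -115935/7 ≈ -16562.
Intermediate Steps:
U = -3/2 (U = ((8 - 4)*(-5 + 2))/8 = (4*(-3))/8 = (⅛)*(-12) = -3/2 ≈ -1.5000)
z(Z) = -12/7 (z(Z) = -8/7 + (⅐)*(-4) = -8/7 - 4/7 = -12/7)
K(s, B) = -7*B + (-12/7 + s)*(-3/2 + B) (K(s, B) = -7*B + (s - 12/7)*(B - 3/2) = -7*B + (-12/7 + s)*(-3/2 + B))
(-56 + K(9, 13))*262 = (-56 + (18/7 - 61/7*13 - 3/2*9 + 13*9))*262 = (-56 + (18/7 - 793/7 - 27/2 + 117))*262 = (-56 - 101/14)*262 = -885/14*262 = -115935/7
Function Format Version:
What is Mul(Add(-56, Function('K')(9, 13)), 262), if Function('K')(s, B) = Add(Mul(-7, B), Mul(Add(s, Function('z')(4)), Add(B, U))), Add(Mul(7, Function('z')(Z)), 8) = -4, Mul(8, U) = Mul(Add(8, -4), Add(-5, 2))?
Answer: Rational(-115935, 7) ≈ -16562.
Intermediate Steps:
U = Rational(-3, 2) (U = Mul(Rational(1, 8), Mul(Add(8, -4), Add(-5, 2))) = Mul(Rational(1, 8), Mul(4, -3)) = Mul(Rational(1, 8), -12) = Rational(-3, 2) ≈ -1.5000)
Function('z')(Z) = Rational(-12, 7) (Function('z')(Z) = Add(Rational(-8, 7), Mul(Rational(1, 7), -4)) = Add(Rational(-8, 7), Rational(-4, 7)) = Rational(-12, 7))
Function('K')(s, B) = Add(Mul(-7, B), Mul(Add(Rational(-12, 7), s), Add(Rational(-3, 2), B))) (Function('K')(s, B) = Add(Mul(-7, B), Mul(Add(s, Rational(-12, 7)), Add(B, Rational(-3, 2)))) = Add(Mul(-7, B), Mul(Add(Rational(-12, 7), s), Add(Rational(-3, 2), B))))
Mul(Add(-56, Function('K')(9, 13)), 262) = Mul(Add(-56, Add(Rational(18, 7), Mul(Rational(-61, 7), 13), Mul(Rational(-3, 2), 9), Mul(13, 9))), 262) = Mul(Add(-56, Add(Rational(18, 7), Rational(-793, 7), Rational(-27, 2), 117)), 262) = Mul(Add(-56, Rational(-101, 14)), 262) = Mul(Rational(-885, 14), 262) = Rational(-115935, 7)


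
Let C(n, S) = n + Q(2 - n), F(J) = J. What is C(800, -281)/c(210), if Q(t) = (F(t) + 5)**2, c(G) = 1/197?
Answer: 124040853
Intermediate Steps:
c(G) = 1/197
Q(t) = (5 + t)**2 (Q(t) = (t + 5)**2 = (5 + t)**2)
C(n, S) = n + (7 - n)**2 (C(n, S) = n + (5 + (2 - n))**2 = n + (7 - n)**2)
C(800, -281)/c(210) = (800 + (-7 + 800)**2)/(1/197) = (800 + 793**2)*197 = (800 + 628849)*197 = 629649*197 = 124040853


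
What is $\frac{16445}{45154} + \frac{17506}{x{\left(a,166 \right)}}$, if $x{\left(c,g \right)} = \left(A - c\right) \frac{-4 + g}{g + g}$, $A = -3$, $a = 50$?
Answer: $- \frac{131146744999}{193846122} \approx -676.55$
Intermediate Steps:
$x{\left(c,g \right)} = \frac{\left(-4 + g\right) \left(-3 - c\right)}{2 g}$ ($x{\left(c,g \right)} = \left(-3 - c\right) \frac{-4 + g}{g + g} = \left(-3 - c\right) \frac{-4 + g}{2 g} = \frac{\left(-4 + g\right) \left(-3 - c\right)}{2 g}$)
$\frac{16445}{45154} + \frac{17506}{x{\left(a,166 \right)}} = \frac{16445}{45154} + \frac{17506}{\frac{1}{2} \cdot \frac{1}{166} \left(12 + 4 \cdot 50 - 166 \left(3 + 50\right)\right)} = 16445 \cdot \frac{1}{45154} + \frac{17506}{\frac{1}{2} \cdot \frac{1}{166} \left(12 + 200 - 166 \cdot 53\right)} = \frac{16445}{45154} + \frac{17506}{\frac{1}{2} \cdot \frac{1}{166} \left(12 + 200 - 8798\right)} = \frac{16445}{45154} + \frac{17506}{\frac{1}{2} \cdot \frac{1}{166} \left(-8586\right)} = \frac{16445}{45154} + \frac{17506}{- \frac{4293}{166}} = \frac{16445}{45154} + 17506 \left(- \frac{166}{4293}\right) = \frac{16445}{45154} - \frac{2905996}{4293} = - \frac{131146744999}{193846122}$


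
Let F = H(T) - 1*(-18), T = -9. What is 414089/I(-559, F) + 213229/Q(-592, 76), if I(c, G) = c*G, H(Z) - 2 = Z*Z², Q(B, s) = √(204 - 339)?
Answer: 31853/30487 - 213229*I*√15/45 ≈ 1.0448 - 18352.0*I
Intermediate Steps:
Q(B, s) = 3*I*√15 (Q(B, s) = √(-135) = 3*I*√15)
H(Z) = 2 + Z³ (H(Z) = 2 + Z*Z² = 2 + Z³)
F = -709 (F = (2 + (-9)³) - 1*(-18) = (2 - 729) + 18 = -727 + 18 = -709)
I(c, G) = G*c
414089/I(-559, F) + 213229/Q(-592, 76) = 414089/((-709*(-559))) + 213229/((3*I*√15)) = 414089/396331 + 213229*(-I*√15/45) = 414089*(1/396331) - 213229*I*√15/45 = 31853/30487 - 213229*I*√15/45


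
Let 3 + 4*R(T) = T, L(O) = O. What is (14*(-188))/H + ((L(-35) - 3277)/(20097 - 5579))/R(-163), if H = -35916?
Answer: 426181474/5409820563 ≈ 0.078779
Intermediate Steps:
R(T) = -3/4 + T/4
(14*(-188))/H + ((L(-35) - 3277)/(20097 - 5579))/R(-163) = (14*(-188))/(-35916) + ((-35 - 3277)/(20097 - 5579))/(-3/4 + (1/4)*(-163)) = -2632*(-1/35916) + (-3312/14518)/(-3/4 - 163/4) = 658/8979 + (-3312*1/14518)/(-83/2) = 658/8979 - 1656/7259*(-2/83) = 658/8979 + 3312/602497 = 426181474/5409820563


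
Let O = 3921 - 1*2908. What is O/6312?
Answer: 1013/6312 ≈ 0.16049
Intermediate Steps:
O = 1013 (O = 3921 - 2908 = 1013)
O/6312 = 1013/6312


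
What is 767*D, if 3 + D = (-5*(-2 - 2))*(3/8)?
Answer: 6903/2 ≈ 3451.5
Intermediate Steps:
D = 9/2 (D = -3 + (-5*(-2 - 2))*(3/8) = -3 + (-5*(-4))*(3*(1/8)) = -3 + 20*(3/8) = -3 + 15/2 = 9/2 ≈ 4.5000)
767*D = 767*(9/2) = 6903/2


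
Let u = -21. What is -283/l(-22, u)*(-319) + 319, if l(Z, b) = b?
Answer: -83578/21 ≈ -3979.9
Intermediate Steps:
-283/l(-22, u)*(-319) + 319 = -283/(-21)*(-319) + 319 = -283*(-1/21)*(-319) + 319 = (283/21)*(-319) + 319 = -90277/21 + 319 = -83578/21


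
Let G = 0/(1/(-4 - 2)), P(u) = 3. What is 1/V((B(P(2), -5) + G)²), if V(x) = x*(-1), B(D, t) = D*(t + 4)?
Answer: -⅑ ≈ -0.11111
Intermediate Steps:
B(D, t) = D*(4 + t)
G = 0 (G = 0/(1/(-6)) = 0/(-⅙) = 0*(-6) = 0)
V(x) = -x
1/V((B(P(2), -5) + G)²) = 1/(-(3*(4 - 5) + 0)²) = 1/(-(3*(-1) + 0)²) = 1/(-(-3 + 0)²) = 1/(-1*(-3)²) = 1/(-1*9) = 1/(-9) = -⅑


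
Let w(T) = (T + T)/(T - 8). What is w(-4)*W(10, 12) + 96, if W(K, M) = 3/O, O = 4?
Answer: 193/2 ≈ 96.500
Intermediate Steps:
W(K, M) = ¾ (W(K, M) = 3/4 = 3*(¼) = ¾)
w(T) = 2*T/(-8 + T) (w(T) = (2*T)/(-8 + T) = 2*T/(-8 + T))
w(-4)*W(10, 12) + 96 = (2*(-4)/(-8 - 4))*(¾) + 96 = (2*(-4)/(-12))*(¾) + 96 = (2*(-4)*(-1/12))*(¾) + 96 = (⅔)*(¾) + 96 = ½ + 96 = 193/2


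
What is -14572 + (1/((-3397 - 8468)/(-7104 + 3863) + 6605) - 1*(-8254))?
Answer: -19331879117/3059810 ≈ -6318.0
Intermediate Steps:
-14572 + (1/((-3397 - 8468)/(-7104 + 3863) + 6605) - 1*(-8254)) = -14572 + (1/(-11865/(-3241) + 6605) + 8254) = -14572 + (1/(-11865*(-1/3241) + 6605) + 8254) = -14572 + (1/(1695/463 + 6605) + 8254) = -14572 + (1/(3059810/463) + 8254) = -14572 + (463/3059810 + 8254) = -14572 + 25255672203/3059810 = -19331879117/3059810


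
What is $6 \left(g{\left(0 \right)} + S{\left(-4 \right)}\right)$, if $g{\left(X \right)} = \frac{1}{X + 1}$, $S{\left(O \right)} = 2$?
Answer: $18$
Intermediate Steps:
$g{\left(X \right)} = \frac{1}{1 + X}$
$6 \left(g{\left(0 \right)} + S{\left(-4 \right)}\right) = 6 \left(\frac{1}{1 + 0} + 2\right) = 6 \left(1^{-1} + 2\right) = 6 \left(1 + 2\right) = 6 \cdot 3 = 18$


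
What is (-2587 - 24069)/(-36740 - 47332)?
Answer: 3332/10509 ≈ 0.31706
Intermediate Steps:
(-2587 - 24069)/(-36740 - 47332) = -26656/(-84072) = -26656*(-1/84072) = 3332/10509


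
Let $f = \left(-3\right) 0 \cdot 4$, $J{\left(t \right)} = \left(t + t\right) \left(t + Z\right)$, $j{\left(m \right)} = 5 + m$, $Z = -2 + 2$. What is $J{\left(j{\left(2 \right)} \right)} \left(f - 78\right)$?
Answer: $-7644$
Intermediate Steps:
$Z = 0$
$J{\left(t \right)} = 2 t^{2}$ ($J{\left(t \right)} = \left(t + t\right) \left(t + 0\right) = 2 t t = 2 t^{2}$)
$f = 0$ ($f = 0 \cdot 4 = 0$)
$J{\left(j{\left(2 \right)} \right)} \left(f - 78\right) = 2 \left(5 + 2\right)^{2} \left(0 - 78\right) = 2 \cdot 7^{2} \left(-78\right) = 2 \cdot 49 \left(-78\right) = 98 \left(-78\right) = -7644$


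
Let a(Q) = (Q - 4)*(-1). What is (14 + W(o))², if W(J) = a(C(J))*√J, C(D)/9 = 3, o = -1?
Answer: (14 - 23*I)² ≈ -333.0 - 644.0*I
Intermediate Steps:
C(D) = 27 (C(D) = 9*3 = 27)
a(Q) = 4 - Q (a(Q) = (-4 + Q)*(-1) = 4 - Q)
W(J) = -23*√J (W(J) = (4 - 1*27)*√J = (4 - 27)*√J = -23*√J)
(14 + W(o))² = (14 - 23*I)²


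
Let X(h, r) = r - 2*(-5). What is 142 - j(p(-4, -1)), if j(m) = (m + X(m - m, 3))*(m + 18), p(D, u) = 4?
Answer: -232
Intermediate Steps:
X(h, r) = 10 + r (X(h, r) = r + 10 = 10 + r)
j(m) = (13 + m)*(18 + m) (j(m) = (m + (10 + 3))*(m + 18) = (m + 13)*(18 + m) = (13 + m)*(18 + m))
142 - j(p(-4, -1)) = 142 - (234 + 4² + 31*4) = 142 - (234 + 16 + 124) = 142 - 1*374 = 142 - 374 = -232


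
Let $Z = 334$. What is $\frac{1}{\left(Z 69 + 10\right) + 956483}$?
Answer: $\frac{1}{979539} \approx 1.0209 \cdot 10^{-6}$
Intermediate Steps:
$\frac{1}{\left(Z 69 + 10\right) + 956483} = \frac{1}{\left(334 \cdot 69 + 10\right) + 956483} = \frac{1}{\left(23046 + 10\right) + 956483} = \frac{1}{23056 + 956483} = \frac{1}{979539}$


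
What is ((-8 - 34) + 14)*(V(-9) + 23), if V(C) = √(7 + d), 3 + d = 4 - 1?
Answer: -644 - 28*√7 ≈ -718.08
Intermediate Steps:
d = 0 (d = -3 + (4 - 1) = -3 + 3 = 0)
V(C) = √7 (V(C) = √(7 + 0) = √7)
((-8 - 34) + 14)*(V(-9) + 23) = ((-8 - 34) + 14)*(√7 + 23) = (-42 + 14)*(23 + √7) = -28*(23 + √7) = -644 - 28*√7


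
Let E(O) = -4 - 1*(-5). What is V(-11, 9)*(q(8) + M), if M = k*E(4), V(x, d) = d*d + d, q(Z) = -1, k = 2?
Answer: 90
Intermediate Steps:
V(x, d) = d + d² (V(x, d) = d² + d = d + d²)
E(O) = 1 (E(O) = -4 + 5 = 1)
M = 2 (M = 2*1 = 2)
V(-11, 9)*(q(8) + M) = (9*(1 + 9))*(-1 + 2) = (9*10)*1 = 90*1 = 90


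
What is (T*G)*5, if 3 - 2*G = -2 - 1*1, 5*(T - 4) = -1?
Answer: 57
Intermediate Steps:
T = 19/5 (T = 4 + (⅕)*(-1) = 4 - ⅕ = 19/5 ≈ 3.8000)
G = 3 (G = 3/2 - (-2 - 1*1)/2 = 3/2 - (-2 - 1)/2 = 3/2 - ½*(-3) = 3/2 + 3/2 = 3)
(T*G)*5 = ((19/5)*3)*5 = (57/5)*5 = 57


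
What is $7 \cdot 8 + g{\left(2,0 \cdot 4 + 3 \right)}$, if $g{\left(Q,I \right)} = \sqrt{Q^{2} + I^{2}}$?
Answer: $56 + \sqrt{13} \approx 59.606$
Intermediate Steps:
$g{\left(Q,I \right)} = \sqrt{I^{2} + Q^{2}}$
$7 \cdot 8 + g{\left(2,0 \cdot 4 + 3 \right)} = 7 \cdot 8 + \sqrt{\left(0 \cdot 4 + 3\right)^{2} + 2^{2}} = 56 + \sqrt{\left(0 + 3\right)^{2} + 4} = 56 + \sqrt{3^{2} + 4} = 56 + \sqrt{9 + 4} = 56 + \sqrt{13}$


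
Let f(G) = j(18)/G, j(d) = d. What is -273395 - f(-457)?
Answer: -124941497/457 ≈ -2.7340e+5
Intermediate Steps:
f(G) = 18/G
-273395 - f(-457) = -273395 - 18/(-457) = -273395 - 18*(-1)/457 = -273395 - 1*(-18/457) = -273395 + 18/457 = -124941497/457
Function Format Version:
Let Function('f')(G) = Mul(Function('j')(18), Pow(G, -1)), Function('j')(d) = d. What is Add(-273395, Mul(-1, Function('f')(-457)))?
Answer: Rational(-124941497, 457) ≈ -2.7340e+5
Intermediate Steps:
Function('f')(G) = Mul(18, Pow(G, -1))
Add(-273395, Mul(-1, Function('f')(-457))) = Add(-273395, Mul(-1, Mul(18, Pow(-457, -1)))) = Add(-273395, Mul(-1, Mul(18, Rational(-1, 457)))) = Add(-273395, Mul(-1, Rational(-18, 457))) = Add(-273395, Rational(18, 457)) = Rational(-124941497, 457)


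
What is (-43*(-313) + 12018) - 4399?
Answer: 21078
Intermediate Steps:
(-43*(-313) + 12018) - 4399 = (13459 + 12018) - 4399 = 25477 - 4399 = 21078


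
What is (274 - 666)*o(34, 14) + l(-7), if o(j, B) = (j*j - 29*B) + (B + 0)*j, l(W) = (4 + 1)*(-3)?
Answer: -480607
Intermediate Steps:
l(W) = -15 (l(W) = 5*(-3) = -15)
o(j, B) = j**2 - 29*B + B*j (o(j, B) = (j**2 - 29*B) + B*j = j**2 - 29*B + B*j)
(274 - 666)*o(34, 14) + l(-7) = (274 - 666)*(34**2 - 29*14 + 14*34) - 15 = -392*(1156 - 406 + 476) - 15 = -392*1226 - 15 = -480592 - 15 = -480607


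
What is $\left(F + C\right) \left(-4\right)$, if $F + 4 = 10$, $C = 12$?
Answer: $-72$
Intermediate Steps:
$F = 6$ ($F = -4 + 10 = 6$)
$\left(F + C\right) \left(-4\right) = \left(6 + 12\right) \left(-4\right) = 18 \left(-4\right) = -72$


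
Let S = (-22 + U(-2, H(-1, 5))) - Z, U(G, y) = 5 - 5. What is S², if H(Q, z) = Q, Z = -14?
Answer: 64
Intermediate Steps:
U(G, y) = 0
S = -8 (S = (-22 + 0) - 1*(-14) = -22 + 14 = -8)
S² = (-8)² = 64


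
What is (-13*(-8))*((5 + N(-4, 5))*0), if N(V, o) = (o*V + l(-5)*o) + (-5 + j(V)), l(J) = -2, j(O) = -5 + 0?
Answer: 0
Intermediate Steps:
j(O) = -5
N(V, o) = -10 - 2*o + V*o (N(V, o) = (o*V - 2*o) + (-5 - 5) = (V*o - 2*o) - 10 = (-2*o + V*o) - 10 = -10 - 2*o + V*o)
(-13*(-8))*((5 + N(-4, 5))*0) = (-13*(-8))*((5 + (-10 - 2*5 - 4*5))*0) = 104*((5 + (-10 - 10 - 20))*0) = 104*((5 - 40)*0) = 104*(-35*0) = 104*0 = 0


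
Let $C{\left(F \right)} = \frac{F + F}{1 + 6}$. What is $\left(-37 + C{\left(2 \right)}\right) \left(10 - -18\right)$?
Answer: $-1020$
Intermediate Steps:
$C{\left(F \right)} = \frac{2 F}{7}$
$\left(-37 + C{\left(2 \right)}\right) \left(10 - -18\right) = \left(-37 + \frac{2}{7} \cdot 2\right) \left(10 - -18\right) = \left(-37 + \frac{4}{7}\right) \left(10 + 18\right) = \left(- \frac{255}{7}\right) 28 = -1020$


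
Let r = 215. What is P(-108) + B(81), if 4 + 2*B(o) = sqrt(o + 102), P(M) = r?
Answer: 213 + sqrt(183)/2 ≈ 219.76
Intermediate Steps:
P(M) = 215
B(o) = -2 + sqrt(102 + o)/2 (B(o) = -2 + sqrt(o + 102)/2 = -2 + sqrt(102 + o)/2)
P(-108) + B(81) = 215 + (-2 + sqrt(102 + 81)/2) = 215 + (-2 + sqrt(183)/2) = 213 + sqrt(183)/2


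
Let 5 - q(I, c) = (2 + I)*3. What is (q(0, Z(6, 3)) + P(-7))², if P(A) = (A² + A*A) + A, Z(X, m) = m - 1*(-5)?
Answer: 8100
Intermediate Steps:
Z(X, m) = 5 + m (Z(X, m) = m + 5 = 5 + m)
P(A) = A + 2*A² (P(A) = (A² + A²) + A = 2*A² + A = A + 2*A²)
q(I, c) = -1 - 3*I (q(I, c) = 5 - (2 + I)*3 = 5 - (6 + 3*I) = 5 + (-6 - 3*I) = -1 - 3*I)
(q(0, Z(6, 3)) + P(-7))² = ((-1 - 3*0) - 7*(1 + 2*(-7)))² = ((-1 + 0) - 7*(1 - 14))² = (-1 - 7*(-13))² = (-1 + 91)² = 90² = 8100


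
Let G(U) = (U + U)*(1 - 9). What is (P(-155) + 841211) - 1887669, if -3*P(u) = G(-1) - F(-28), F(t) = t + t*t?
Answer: -3138634/3 ≈ -1.0462e+6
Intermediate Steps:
F(t) = t + t²
G(U) = -16*U (G(U) = (2*U)*(-8) = -16*U)
P(u) = 740/3 (P(u) = -(-16*(-1) - (-28)*(1 - 28))/3 = -(16 - (-28)*(-27))/3 = -(16 - 1*756)/3 = -(16 - 756)/3 = -⅓*(-740) = 740/3)
(P(-155) + 841211) - 1887669 = (740/3 + 841211) - 1887669 = 2524373/3 - 1887669 = -3138634/3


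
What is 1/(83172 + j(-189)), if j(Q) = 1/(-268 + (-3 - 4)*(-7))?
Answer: 219/18214667 ≈ 1.2023e-5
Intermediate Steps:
j(Q) = -1/219 (j(Q) = 1/(-268 - 7*(-7)) = 1/(-268 + 49) = 1/(-219) = -1/219)
1/(83172 + j(-189)) = 1/(83172 - 1/219) = 1/(18214667/219) = 219/18214667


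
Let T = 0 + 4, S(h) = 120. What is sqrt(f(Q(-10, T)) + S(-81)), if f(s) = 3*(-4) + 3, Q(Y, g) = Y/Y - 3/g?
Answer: sqrt(111) ≈ 10.536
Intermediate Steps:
T = 4
Q(Y, g) = 1 - 3/g
f(s) = -9 (f(s) = -12 + 3 = -9)
sqrt(f(Q(-10, T)) + S(-81)) = sqrt(-9 + 120) = sqrt(111)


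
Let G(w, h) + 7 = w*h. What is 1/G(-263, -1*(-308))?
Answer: -1/81011 ≈ -1.2344e-5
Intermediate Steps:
G(w, h) = -7 + h*w (G(w, h) = -7 + w*h = -7 + h*w)
1/G(-263, -1*(-308)) = 1/(-7 - 1*(-308)*(-263)) = 1/(-7 + 308*(-263)) = 1/(-7 - 81004) = 1/(-81011) = -1/81011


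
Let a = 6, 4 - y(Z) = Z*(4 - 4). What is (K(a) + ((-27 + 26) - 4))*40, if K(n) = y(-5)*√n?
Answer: -200 + 160*√6 ≈ 191.92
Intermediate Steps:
y(Z) = 4 (y(Z) = 4 - Z*(4 - 4) = 4 - Z*0 = 4 - 1*0 = 4 + 0 = 4)
K(n) = 4*√n
(K(a) + ((-27 + 26) - 4))*40 = (4*√6 + ((-27 + 26) - 4))*40 = (4*√6 + (-1 - 4))*40 = (4*√6 - 5)*40 = (-5 + 4*√6)*40 = -200 + 160*√6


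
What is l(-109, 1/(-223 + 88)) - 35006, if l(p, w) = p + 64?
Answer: -35051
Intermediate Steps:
l(p, w) = 64 + p
l(-109, 1/(-223 + 88)) - 35006 = (64 - 109) - 35006 = -45 - 35006 = -35051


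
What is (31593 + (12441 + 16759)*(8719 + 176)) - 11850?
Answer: 259753743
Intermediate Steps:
(31593 + (12441 + 16759)*(8719 + 176)) - 11850 = (31593 + 29200*8895) - 11850 = (31593 + 259734000) - 11850 = 259765593 - 11850 = 259753743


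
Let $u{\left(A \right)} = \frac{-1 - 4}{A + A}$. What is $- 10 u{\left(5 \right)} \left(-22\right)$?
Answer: $-110$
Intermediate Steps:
$u{\left(A \right)} = - \frac{5}{2 A}$
$- 10 u{\left(5 \right)} \left(-22\right) = - 10 \left(- \frac{5}{2 \cdot 5}\right) \left(-22\right) = - 10 \left(\left(- \frac{5}{2}\right) \frac{1}{5}\right) \left(-22\right) = \left(-10\right) \left(- \frac{1}{2}\right) \left(-22\right) = 5 \left(-22\right) = -110$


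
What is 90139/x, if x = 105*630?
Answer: 12877/9450 ≈ 1.3626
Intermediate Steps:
x = 66150
90139/x = 90139/66150 = 90139*(1/66150) = 12877/9450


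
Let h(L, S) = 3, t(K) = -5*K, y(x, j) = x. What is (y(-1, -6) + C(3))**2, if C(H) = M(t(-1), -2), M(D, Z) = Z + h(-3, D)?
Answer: 0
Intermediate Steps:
M(D, Z) = 3 + Z (M(D, Z) = Z + 3 = 3 + Z)
C(H) = 1 (C(H) = 3 - 2 = 1)
(y(-1, -6) + C(3))**2 = (-1 + 1)**2 = 0**2 = 0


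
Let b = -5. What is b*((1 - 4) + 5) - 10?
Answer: -20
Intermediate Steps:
b*((1 - 4) + 5) - 10 = -5*((1 - 4) + 5) - 10 = -5*(-3 + 5) - 10 = -5*2 - 10 = -10 - 10 = -20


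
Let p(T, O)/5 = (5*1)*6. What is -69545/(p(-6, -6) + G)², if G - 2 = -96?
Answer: -9935/448 ≈ -22.176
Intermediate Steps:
p(T, O) = 150 (p(T, O) = 5*((5*1)*6) = 5*(5*6) = 5*30 = 150)
G = -94 (G = 2 - 96 = -94)
-69545/(p(-6, -6) + G)² = -69545/(150 - 94)² = -69545/(56²) = -69545/3136 = -69545*1/3136 = -9935/448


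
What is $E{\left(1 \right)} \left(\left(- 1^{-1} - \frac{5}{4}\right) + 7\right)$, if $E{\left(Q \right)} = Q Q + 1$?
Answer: $\frac{19}{2} \approx 9.5$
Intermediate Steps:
$E{\left(Q \right)} = 1 + Q^{2}$ ($E{\left(Q \right)} = Q^{2} + 1 = 1 + Q^{2}$)
$E{\left(1 \right)} \left(\left(- 1^{-1} - \frac{5}{4}\right) + 7\right) = \left(1 + 1^{2}\right) \left(\left(- 1^{-1} - \frac{5}{4}\right) + 7\right) = \left(1 + 1\right) \left(\left(\left(-1\right) 1 - \frac{5}{4}\right) + 7\right) = 2 \left(\left(-1 - \frac{5}{4}\right) + 7\right) = 2 \left(- \frac{9}{4} + 7\right) = 2 \cdot \frac{19}{4} = \frac{19}{2}$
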